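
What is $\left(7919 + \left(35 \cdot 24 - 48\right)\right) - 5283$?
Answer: $3428$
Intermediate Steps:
$\left(7919 + \left(35 \cdot 24 - 48\right)\right) - 5283 = \left(7919 + \left(840 - 48\right)\right) - 5283 = \left(7919 + 792\right) - 5283 = 8711 - 5283 = 3428$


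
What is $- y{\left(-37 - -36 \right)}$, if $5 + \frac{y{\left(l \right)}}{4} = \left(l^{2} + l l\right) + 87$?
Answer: $-336$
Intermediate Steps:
$y{\left(l \right)} = 328 + 8 l^{2}$ ($y{\left(l \right)} = -20 + 4 \left(\left(l^{2} + l l\right) + 87\right) = -20 + 4 \left(\left(l^{2} + l^{2}\right) + 87\right) = -20 + 4 \left(2 l^{2} + 87\right) = -20 + 4 \left(87 + 2 l^{2}\right) = -20 + \left(348 + 8 l^{2}\right) = 328 + 8 l^{2}$)
$- y{\left(-37 - -36 \right)} = - (328 + 8 \left(-37 - -36\right)^{2}) = - (328 + 8 \left(-37 + 36\right)^{2}) = - (328 + 8 \left(-1\right)^{2}) = - (328 + 8 \cdot 1) = - (328 + 8) = \left(-1\right) 336 = -336$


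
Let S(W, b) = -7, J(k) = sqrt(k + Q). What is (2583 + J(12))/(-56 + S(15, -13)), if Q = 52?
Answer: -2591/63 ≈ -41.127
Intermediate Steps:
J(k) = sqrt(52 + k) (J(k) = sqrt(k + 52) = sqrt(52 + k))
(2583 + J(12))/(-56 + S(15, -13)) = (2583 + sqrt(52 + 12))/(-56 - 7) = (2583 + sqrt(64))/(-63) = (2583 + 8)*(-1/63) = 2591*(-1/63) = -2591/63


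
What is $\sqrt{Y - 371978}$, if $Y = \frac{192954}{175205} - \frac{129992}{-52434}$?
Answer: $\frac{2 i \sqrt{218006555896481991101445}}{1531116495} \approx 609.9 i$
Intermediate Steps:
$Y = \frac{16446299198}{4593349485}$ ($Y = 192954 \cdot \frac{1}{175205} - - \frac{64996}{26217} = \frac{192954}{175205} + \frac{64996}{26217} = \frac{16446299198}{4593349485} \approx 3.5805$)
$\sqrt{Y - 371978} = \sqrt{\frac{16446299198}{4593349485} - 371978} = \sqrt{- \frac{1708608508432132}{4593349485}} = \frac{2 i \sqrt{218006555896481991101445}}{1531116495}$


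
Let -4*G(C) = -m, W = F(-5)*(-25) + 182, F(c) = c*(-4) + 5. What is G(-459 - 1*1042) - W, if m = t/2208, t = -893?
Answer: 3911683/8832 ≈ 442.90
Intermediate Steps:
F(c) = 5 - 4*c (F(c) = -4*c + 5 = 5 - 4*c)
m = -893/2208 ≈ -0.40444
W = -443 (W = (5 - 4*(-5))*(-25) + 182 = (5 + 20)*(-25) + 182 = 25*(-25) + 182 = -625 + 182 = -443)
G(C) = -893/8832 (G(C) = -(-1)*(-893)/(4*2208) = -¼*893/2208 = -893/8832)
G(-459 - 1*1042) - W = -893/8832 - 1*(-443) = -893/8832 + 443 = 3911683/8832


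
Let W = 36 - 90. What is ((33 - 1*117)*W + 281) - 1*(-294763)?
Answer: 299580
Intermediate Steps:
W = -54
((33 - 1*117)*W + 281) - 1*(-294763) = ((33 - 1*117)*(-54) + 281) - 1*(-294763) = ((33 - 117)*(-54) + 281) + 294763 = (-84*(-54) + 281) + 294763 = (4536 + 281) + 294763 = 4817 + 294763 = 299580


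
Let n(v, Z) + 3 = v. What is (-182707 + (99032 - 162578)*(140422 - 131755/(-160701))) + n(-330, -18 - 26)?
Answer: -28117921879982/3151 ≈ -8.9235e+9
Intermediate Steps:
n(v, Z) = -3 + v
(-182707 + (99032 - 162578)*(140422 - 131755/(-160701))) + n(-330, -18 - 26) = (-182707 + (99032 - 162578)*(140422 - 131755/(-160701))) + (-3 - 330) = (-182707 - 63546*(140422 - 131755*(-1/160701))) - 333 = (-182707 - 63546*(140422 + 131755/160701)) - 333 = (-182707 - 63546*22566087577/160701) - 333 = (-182707 - 28117345120942/3151) - 333 = -28117920830699/3151 - 333 = -28117921879982/3151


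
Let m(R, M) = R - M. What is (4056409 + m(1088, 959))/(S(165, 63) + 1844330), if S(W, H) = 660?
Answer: 2028269/922495 ≈ 2.1987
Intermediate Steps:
(4056409 + m(1088, 959))/(S(165, 63) + 1844330) = (4056409 + (1088 - 1*959))/(660 + 1844330) = (4056409 + (1088 - 959))/1844990 = (4056409 + 129)*(1/1844990) = 4056538*(1/1844990) = 2028269/922495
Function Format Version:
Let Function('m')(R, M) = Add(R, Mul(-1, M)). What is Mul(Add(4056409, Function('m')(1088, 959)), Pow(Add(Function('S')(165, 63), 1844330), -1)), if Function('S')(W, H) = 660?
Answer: Rational(2028269, 922495) ≈ 2.1987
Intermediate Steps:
Mul(Add(4056409, Function('m')(1088, 959)), Pow(Add(Function('S')(165, 63), 1844330), -1)) = Mul(Add(4056409, Add(1088, Mul(-1, 959))), Pow(Add(660, 1844330), -1)) = Mul(Add(4056409, Add(1088, -959)), Pow(1844990, -1)) = Mul(Add(4056409, 129), Rational(1, 1844990)) = Mul(4056538, Rational(1, 1844990)) = Rational(2028269, 922495)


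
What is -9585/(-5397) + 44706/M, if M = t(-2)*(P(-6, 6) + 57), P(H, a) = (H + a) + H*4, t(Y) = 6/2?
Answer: 26914133/59367 ≈ 453.35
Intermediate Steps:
t(Y) = 3 (t(Y) = 6*(½) = 3)
P(H, a) = a + 5*H (P(H, a) = (H + a) + 4*H = a + 5*H)
M = 99 (M = 3*((6 + 5*(-6)) + 57) = 3*((6 - 30) + 57) = 3*(-24 + 57) = 3*33 = 99)
-9585/(-5397) + 44706/M = -9585/(-5397) + 44706/99 = -9585*(-1/5397) + 44706*(1/99) = 3195/1799 + 14902/33 = 26914133/59367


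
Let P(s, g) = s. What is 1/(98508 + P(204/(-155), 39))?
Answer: 155/15268536 ≈ 1.0152e-5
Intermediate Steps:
1/(98508 + P(204/(-155), 39)) = 1/(98508 + 204/(-155)) = 1/(98508 + 204*(-1/155)) = 1/(98508 - 204/155) = 1/(15268536/155) = 155/15268536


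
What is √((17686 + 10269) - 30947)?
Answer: 4*I*√187 ≈ 54.699*I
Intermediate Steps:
√((17686 + 10269) - 30947) = √(27955 - 30947) = √(-2992) = 4*I*√187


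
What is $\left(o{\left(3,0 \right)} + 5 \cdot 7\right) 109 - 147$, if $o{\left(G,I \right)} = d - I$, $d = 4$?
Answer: $4104$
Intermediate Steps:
$o{\left(G,I \right)} = 4 - I$
$\left(o{\left(3,0 \right)} + 5 \cdot 7\right) 109 - 147 = \left(\left(4 - 0\right) + 5 \cdot 7\right) 109 - 147 = \left(\left(4 + 0\right) + 35\right) 109 - 147 = \left(4 + 35\right) 109 - 147 = 39 \cdot 109 - 147 = 4251 - 147 = 4104$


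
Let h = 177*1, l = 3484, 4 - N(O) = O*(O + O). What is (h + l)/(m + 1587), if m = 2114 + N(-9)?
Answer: 3661/3543 ≈ 1.0333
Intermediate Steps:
N(O) = 4 - 2*O**2 (N(O) = 4 - O*(O + O) = 4 - O*2*O = 4 - 2*O**2)
m = 1956 (m = 2114 + (4 - 2*(-9)**2) = 2114 + (4 - 2*81) = 2114 + (4 - 162) = 2114 - 158 = 1956)
h = 177
(h + l)/(m + 1587) = (177 + 3484)/(1956 + 1587) = 3661/3543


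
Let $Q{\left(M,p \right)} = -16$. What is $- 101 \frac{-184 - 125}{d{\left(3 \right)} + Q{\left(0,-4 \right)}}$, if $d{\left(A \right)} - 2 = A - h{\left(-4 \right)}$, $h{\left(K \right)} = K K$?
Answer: $- \frac{10403}{9} \approx -1155.9$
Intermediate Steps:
$h{\left(K \right)} = K^{2}$
$d{\left(A \right)} = -14 + A$ ($d{\left(A \right)} = 2 + \left(A - \left(-4\right)^{2}\right) = 2 + \left(A - 16\right) = 2 + \left(-16 + A\right) = -14 + A$)
$- 101 \frac{-184 - 125}{d{\left(3 \right)} + Q{\left(0,-4 \right)}} = - 101 \frac{-184 - 125}{\left(-14 + 3\right) - 16} = - 101 \left(- \frac{309}{-11 - 16}\right) = - 101 \left(- \frac{309}{-27}\right) = - 101 \left(\left(-309\right) \left(- \frac{1}{27}\right)\right) = \left(-101\right) \frac{103}{9} = - \frac{10403}{9}$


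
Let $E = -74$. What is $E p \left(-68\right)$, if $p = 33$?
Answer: $166056$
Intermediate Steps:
$E p \left(-68\right) = \left(-74\right) 33 \left(-68\right) = \left(-2442\right) \left(-68\right) = 166056$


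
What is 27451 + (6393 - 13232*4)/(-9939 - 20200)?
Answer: 827392224/30139 ≈ 27453.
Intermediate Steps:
27451 + (6393 - 13232*4)/(-9939 - 20200) = 27451 + (6393 - 52928)/(-30139) = 27451 - 46535*(-1/30139) = 27451 + 46535/30139 = 827392224/30139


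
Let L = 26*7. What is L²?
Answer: 33124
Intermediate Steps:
L = 182
L² = 182² = 33124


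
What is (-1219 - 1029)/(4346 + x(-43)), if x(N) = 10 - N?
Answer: -2248/4399 ≈ -0.51103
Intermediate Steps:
(-1219 - 1029)/(4346 + x(-43)) = (-1219 - 1029)/(4346 + (10 - 1*(-43))) = -2248/(4346 + (10 + 43)) = -2248/(4346 + 53) = -2248/4399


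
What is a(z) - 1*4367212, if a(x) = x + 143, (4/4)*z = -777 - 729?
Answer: -4368575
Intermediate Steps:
z = -1506 (z = -777 - 729 = -1506)
a(x) = 143 + x
a(z) - 1*4367212 = (143 - 1506) - 1*4367212 = -1363 - 4367212 = -4368575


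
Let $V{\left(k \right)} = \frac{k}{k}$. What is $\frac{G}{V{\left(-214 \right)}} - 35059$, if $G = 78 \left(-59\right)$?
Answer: $-39661$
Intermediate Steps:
$V{\left(k \right)} = 1$
$G = -4602$
$\frac{G}{V{\left(-214 \right)}} - 35059 = - \frac{4602}{1} - 35059 = \left(-4602\right) 1 - 35059 = -4602 - 35059 = -39661$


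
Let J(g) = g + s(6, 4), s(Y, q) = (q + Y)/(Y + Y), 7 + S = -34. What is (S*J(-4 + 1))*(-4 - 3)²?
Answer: 26117/6 ≈ 4352.8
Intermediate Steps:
S = -41 (S = -7 - 34 = -41)
s(Y, q) = (Y + q)/(2*Y) (s(Y, q) = (Y + q)/((2*Y)) = (Y + q)*(1/(2*Y)) = (Y + q)/(2*Y))
J(g) = ⅚ + g (J(g) = g + (½)*(6 + 4)/6 = g + (½)*(⅙)*10 = g + ⅚ = ⅚ + g)
(S*J(-4 + 1))*(-4 - 3)² = (-41*(⅚ + (-4 + 1)))*(-4 - 3)² = -41*(⅚ - 3)*(-7)² = -41*(-13/6)*49 = (533/6)*49 = 26117/6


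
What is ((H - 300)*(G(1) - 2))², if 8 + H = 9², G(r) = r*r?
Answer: 51529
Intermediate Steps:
G(r) = r²
H = 73 (H = -8 + 9² = -8 + 81 = 73)
((H - 300)*(G(1) - 2))² = ((73 - 300)*(1² - 2))² = (-227*(1 - 2))² = (-227*(-1))² = 227² = 51529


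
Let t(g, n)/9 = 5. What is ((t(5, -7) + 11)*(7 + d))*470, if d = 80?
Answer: 2289840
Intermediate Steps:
t(g, n) = 45 (t(g, n) = 9*5 = 45)
((t(5, -7) + 11)*(7 + d))*470 = ((45 + 11)*(7 + 80))*470 = (56*87)*470 = 4872*470 = 2289840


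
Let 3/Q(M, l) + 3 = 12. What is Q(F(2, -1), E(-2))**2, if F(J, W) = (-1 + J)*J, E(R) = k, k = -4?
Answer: 1/9 ≈ 0.11111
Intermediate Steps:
E(R) = -4
F(J, W) = J*(-1 + J)
Q(M, l) = 1/3 (Q(M, l) = 3/(-3 + 12) = 3/9 = 3*(1/9) = 1/3)
Q(F(2, -1), E(-2))**2 = (1/3)**2 = 1/9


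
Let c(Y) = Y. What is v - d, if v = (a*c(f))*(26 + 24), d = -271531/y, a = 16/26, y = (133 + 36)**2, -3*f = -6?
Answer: 156087/2197 ≈ 71.046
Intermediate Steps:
f = 2 (f = -1/3*(-6) = 2)
y = 28561 (y = 169**2 = 28561)
a = 8/13 (a = 16*(1/26) = 8/13 ≈ 0.61539)
d = -20887/2197 (d = -271531/28561 = -271531*1/28561 = -20887/2197 ≈ -9.5070)
v = 800/13 (v = ((8/13)*2)*(26 + 24) = (16/13)*50 = 800/13 ≈ 61.538)
v - d = 800/13 - 1*(-20887/2197) = 800/13 + 20887/2197 = 156087/2197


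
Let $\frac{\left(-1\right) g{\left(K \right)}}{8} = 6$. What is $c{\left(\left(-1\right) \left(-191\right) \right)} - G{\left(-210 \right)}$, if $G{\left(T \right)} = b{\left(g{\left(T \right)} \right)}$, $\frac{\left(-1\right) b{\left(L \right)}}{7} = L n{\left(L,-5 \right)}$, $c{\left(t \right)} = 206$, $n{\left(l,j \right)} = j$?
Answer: $1886$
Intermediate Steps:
$g{\left(K \right)} = -48$ ($g{\left(K \right)} = \left(-8\right) 6 = -48$)
$b{\left(L \right)} = 35 L$ ($b{\left(L \right)} = - 7 L \left(-5\right) = - 7 \left(- 5 L\right) = 35 L$)
$G{\left(T \right)} = -1680$ ($G{\left(T \right)} = 35 \left(-48\right) = -1680$)
$c{\left(\left(-1\right) \left(-191\right) \right)} - G{\left(-210 \right)} = 206 - -1680 = 206 + 1680 = 1886$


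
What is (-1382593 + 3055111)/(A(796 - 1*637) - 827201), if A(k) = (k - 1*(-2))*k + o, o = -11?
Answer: -1672518/801613 ≈ -2.0864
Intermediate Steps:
A(k) = -11 + k*(2 + k) (A(k) = (k - 1*(-2))*k - 11 = (k + 2)*k - 11 = (2 + k)*k - 11 = k*(2 + k) - 11 = -11 + k*(2 + k))
(-1382593 + 3055111)/(A(796 - 1*637) - 827201) = (-1382593 + 3055111)/((-11 + (796 - 1*637)² + 2*(796 - 1*637)) - 827201) = 1672518/((-11 + (796 - 637)² + 2*(796 - 637)) - 827201) = 1672518/((-11 + 159² + 2*159) - 827201) = 1672518/((-11 + 25281 + 318) - 827201) = 1672518/(25588 - 827201) = 1672518/(-801613) = 1672518*(-1/801613) = -1672518/801613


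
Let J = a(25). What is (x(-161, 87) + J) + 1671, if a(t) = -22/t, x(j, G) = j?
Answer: 37728/25 ≈ 1509.1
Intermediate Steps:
J = -22/25 ≈ -0.88000
(x(-161, 87) + J) + 1671 = (-161 - 22/25) + 1671 = -4047/25 + 1671 = 37728/25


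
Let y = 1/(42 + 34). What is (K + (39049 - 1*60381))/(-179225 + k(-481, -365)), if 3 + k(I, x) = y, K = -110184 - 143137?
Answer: 20873628/13621327 ≈ 1.5324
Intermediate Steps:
y = 1/76 ≈ 0.013158
K = -253321
k(I, x) = -227/76 (k(I, x) = -3 + 1/76 = -227/76)
(K + (39049 - 1*60381))/(-179225 + k(-481, -365)) = (-253321 + (39049 - 1*60381))/(-179225 - 227/76) = (-253321 + (39049 - 60381))/(-13621327/76) = (-253321 - 21332)*(-76/13621327) = -274653*(-76/13621327) = 20873628/13621327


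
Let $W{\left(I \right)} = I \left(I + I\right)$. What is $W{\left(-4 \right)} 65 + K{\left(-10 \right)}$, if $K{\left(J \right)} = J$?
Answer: $2070$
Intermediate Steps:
$W{\left(I \right)} = 2 I^{2}$ ($W{\left(I \right)} = I 2 I = 2 I^{2}$)
$W{\left(-4 \right)} 65 + K{\left(-10 \right)} = 2 \left(-4\right)^{2} \cdot 65 - 10 = 2 \cdot 16 \cdot 65 - 10 = 32 \cdot 65 - 10 = 2080 - 10 = 2070$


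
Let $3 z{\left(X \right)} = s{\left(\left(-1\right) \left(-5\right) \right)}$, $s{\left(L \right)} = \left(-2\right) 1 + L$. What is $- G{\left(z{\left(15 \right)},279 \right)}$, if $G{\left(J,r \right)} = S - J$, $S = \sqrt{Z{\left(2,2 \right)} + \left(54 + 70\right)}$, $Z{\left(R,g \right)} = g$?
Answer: $1 - 3 \sqrt{14} \approx -10.225$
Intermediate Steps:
$s{\left(L \right)} = -2 + L$
$z{\left(X \right)} = 1$ ($z{\left(X \right)} = \frac{-2 - -5}{3} = \frac{-2 + 5}{3} = \frac{1}{3} \cdot 3 = 1$)
$S = 3 \sqrt{14}$ ($S = \sqrt{2 + \left(54 + 70\right)} = \sqrt{2 + 124} = \sqrt{126} = 3 \sqrt{14} \approx 11.225$)
$G{\left(J,r \right)} = - J + 3 \sqrt{14}$ ($G{\left(J,r \right)} = 3 \sqrt{14} - J = - J + 3 \sqrt{14}$)
$- G{\left(z{\left(15 \right)},279 \right)} = - (\left(-1\right) 1 + 3 \sqrt{14}) = - (-1 + 3 \sqrt{14}) = 1 - 3 \sqrt{14}$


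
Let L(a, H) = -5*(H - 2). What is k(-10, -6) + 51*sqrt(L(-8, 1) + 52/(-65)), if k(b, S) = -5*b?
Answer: 50 + 51*sqrt(105)/5 ≈ 154.52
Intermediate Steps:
L(a, H) = 10 - 5*H (L(a, H) = -5*(-2 + H) = 10 - 5*H)
k(-10, -6) + 51*sqrt(L(-8, 1) + 52/(-65)) = -5*(-10) + 51*sqrt((10 - 5*1) + 52/(-65)) = 50 + 51*sqrt((10 - 5) + 52*(-1/65)) = 50 + 51*sqrt(5 - 4/5) = 50 + 51*sqrt(21/5) = 50 + 51*(sqrt(105)/5) = 50 + 51*sqrt(105)/5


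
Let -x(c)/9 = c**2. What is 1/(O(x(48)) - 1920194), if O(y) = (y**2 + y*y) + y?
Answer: 1/858022462 ≈ 1.1655e-9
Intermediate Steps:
x(c) = -9*c**2
O(y) = y + 2*y**2 (O(y) = (y**2 + y**2) + y = 2*y**2 + y = y + 2*y**2)
1/(O(x(48)) - 1920194) = 1/((-9*48**2)*(1 + 2*(-9*48**2)) - 1920194) = 1/((-9*2304)*(1 + 2*(-9*2304)) - 1920194) = 1/(-20736*(1 + 2*(-20736)) - 1920194) = 1/(-20736*(1 - 41472) - 1920194) = 1/(-20736*(-41471) - 1920194) = 1/(859942656 - 1920194) = 1/858022462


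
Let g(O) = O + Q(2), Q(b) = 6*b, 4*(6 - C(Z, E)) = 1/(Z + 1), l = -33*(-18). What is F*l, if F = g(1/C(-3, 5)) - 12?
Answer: 4752/49 ≈ 96.980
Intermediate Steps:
l = 594
C(Z, E) = 6 - 1/(4*(1 + Z)) (C(Z, E) = 6 - 1/(4*(Z + 1)) = 6 - 1/(4*(1 + Z)))
g(O) = 12 + O (g(O) = O + 6*2 = O + 12 = 12 + O)
F = 8/49 (F = (12 + 1/((23 + 24*(-3))/(4*(1 - 3)))) - 12 = (12 + 1/((¼)*(23 - 72)/(-2))) - 12 = (12 + 1/((¼)*(-½)*(-49))) - 12 = (12 + 1/(49/8)) - 12 = (12 + 1*(8/49)) - 12 = (12 + 8/49) - 12 = 596/49 - 12 = 8/49 ≈ 0.16327)
F*l = (8/49)*594 = 4752/49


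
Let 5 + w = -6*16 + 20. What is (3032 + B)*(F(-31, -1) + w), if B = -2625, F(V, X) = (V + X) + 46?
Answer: -27269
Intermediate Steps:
F(V, X) = 46 + V + X
w = -81 (w = -5 + (-6*16 + 20) = -5 + (-96 + 20) = -5 - 76 = -81)
(3032 + B)*(F(-31, -1) + w) = (3032 - 2625)*((46 - 31 - 1) - 81) = 407*(14 - 81) = 407*(-67) = -27269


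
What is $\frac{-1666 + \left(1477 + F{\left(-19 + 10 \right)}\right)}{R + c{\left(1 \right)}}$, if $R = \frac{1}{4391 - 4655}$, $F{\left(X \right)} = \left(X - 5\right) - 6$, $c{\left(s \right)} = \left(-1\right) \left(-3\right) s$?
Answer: $- \frac{55176}{791} \approx -69.755$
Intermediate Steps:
$c{\left(s \right)} = 3 s$
$F{\left(X \right)} = -11 + X$ ($F{\left(X \right)} = \left(-5 + X\right) - 6 = -11 + X$)
$R = - \frac{1}{264}$ ($R = \frac{1}{-264} = - \frac{1}{264} \approx -0.0037879$)
$\frac{-1666 + \left(1477 + F{\left(-19 + 10 \right)}\right)}{R + c{\left(1 \right)}} = \frac{-1666 + \left(1477 + \left(-11 + \left(-19 + 10\right)\right)\right)}{- \frac{1}{264} + 3 \cdot 1} = \frac{-1666 + \left(1477 - 20\right)}{- \frac{1}{264} + 3} = \frac{-1666 + \left(1477 - 20\right)}{\frac{791}{264}} = \left(-1666 + 1457\right) \frac{264}{791} = \left(-209\right) \frac{264}{791} = - \frac{55176}{791}$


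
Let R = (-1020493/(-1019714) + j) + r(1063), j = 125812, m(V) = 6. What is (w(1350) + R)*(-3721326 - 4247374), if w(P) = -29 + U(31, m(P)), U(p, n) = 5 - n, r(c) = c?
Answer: -515362296331820050/509857 ≈ -1.0108e+12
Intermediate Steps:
w(P) = -30 (w(P) = -29 + (5 - 1*6) = -29 + (5 - 6) = -29 - 1 = -30)
R = 129377234243/1019714 (R = (-1020493/(-1019714) + 125812) + 1063 = (-1020493*(-1/1019714) + 125812) + 1063 = (1020493/1019714 + 125812) + 1063 = 128293278261/1019714 + 1063 = 129377234243/1019714 ≈ 1.2688e+5)
(w(1350) + R)*(-3721326 - 4247374) = (-30 + 129377234243/1019714)*(-3721326 - 4247374) = (129346642823/1019714)*(-7968700) = -515362296331820050/509857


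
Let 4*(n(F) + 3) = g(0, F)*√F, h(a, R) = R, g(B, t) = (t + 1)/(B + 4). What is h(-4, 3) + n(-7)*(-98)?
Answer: 297 + 147*I*√7/4 ≈ 297.0 + 97.231*I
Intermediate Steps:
g(B, t) = (1 + t)/(4 + B)
n(F) = -3 + √F*(¼ + F/4)/4 (n(F) = -3 + (((1 + F)/(4 + 0))*√F)/4 = -3 + (((1 + F)/4)*√F)/4 = -3 + ((¼ + F/4)*√F)/4 = -3 + (√F*(¼ + F/4))/4 = -3 + √F*(¼ + F/4)/4)
h(-4, 3) + n(-7)*(-98) = 3 + (-3 + √(-7)*(1 - 7)/16)*(-98) = 3 + (-3 + (1/16)*(I*√7)*(-6))*(-98) = 3 + (-3 - 3*I*√7/8)*(-98) = 3 + (294 + 147*I*√7/4) = 297 + 147*I*√7/4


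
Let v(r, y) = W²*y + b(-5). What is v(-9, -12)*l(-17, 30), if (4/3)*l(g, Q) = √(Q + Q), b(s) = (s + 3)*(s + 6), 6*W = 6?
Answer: -21*√15 ≈ -81.333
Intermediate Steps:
W = 1 (W = (⅙)*6 = 1)
b(s) = (3 + s)*(6 + s)
l(g, Q) = 3*√2*√Q/4 (l(g, Q) = 3*√(Q + Q)/4 = 3*√(2*Q)/4 = 3*(√2*√Q)/4 = 3*√2*√Q/4)
v(r, y) = -2 + y (v(r, y) = 1²*y + (18 + (-5)² + 9*(-5)) = 1*y + (18 + 25 - 45) = y - 2 = -2 + y)
v(-9, -12)*l(-17, 30) = (-2 - 12)*(3*√2*√30/4) = -21*√15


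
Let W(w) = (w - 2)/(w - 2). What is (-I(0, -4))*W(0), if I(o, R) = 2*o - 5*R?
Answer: -20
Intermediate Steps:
I(o, R) = -5*R + 2*o
W(w) = 1 (W(w) = (-2 + w)/(-2 + w) = 1)
(-I(0, -4))*W(0) = -(-5*(-4) + 2*0)*1 = -(20 + 0)*1 = -1*20*1 = -20*1 = -20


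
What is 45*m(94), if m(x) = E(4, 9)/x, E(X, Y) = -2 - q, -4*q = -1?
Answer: -405/376 ≈ -1.0771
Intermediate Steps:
q = 1/4 (q = -1/4*(-1) = 1/4 ≈ 0.25000)
E(X, Y) = -9/4 (E(X, Y) = -2 - 1*1/4 = -2 - 1/4 = -9/4)
m(x) = -9/(4*x)
45*m(94) = 45*(-9/4/94) = 45*(-9/4*1/94) = 45*(-9/376) = -405/376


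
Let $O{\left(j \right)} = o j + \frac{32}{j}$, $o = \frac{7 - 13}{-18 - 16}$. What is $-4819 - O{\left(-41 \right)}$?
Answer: $- \frac{3353256}{697} \approx -4811.0$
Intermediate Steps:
$o = \frac{3}{17}$ ($o = - \frac{6}{-34} = \left(-6\right) \left(- \frac{1}{34}\right) = \frac{3}{17} \approx 0.17647$)
$O{\left(j \right)} = \frac{32}{j} + \frac{3 j}{17}$ ($O{\left(j \right)} = \frac{3 j}{17} + \frac{32}{j} = \frac{32}{j} + \frac{3 j}{17}$)
$-4819 - O{\left(-41 \right)} = -4819 - \left(\frac{32}{-41} + \frac{3}{17} \left(-41\right)\right) = -4819 - \left(32 \left(- \frac{1}{41}\right) - \frac{123}{17}\right) = -4819 - \left(- \frac{32}{41} - \frac{123}{17}\right) = -4819 - - \frac{5587}{697} = -4819 + \frac{5587}{697} = - \frac{3353256}{697}$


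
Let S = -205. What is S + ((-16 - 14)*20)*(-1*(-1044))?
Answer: -626605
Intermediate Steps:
S + ((-16 - 14)*20)*(-1*(-1044)) = -205 + ((-16 - 14)*20)*(-1*(-1044)) = -205 - 30*20*1044 = -205 - 600*1044 = -205 - 626400 = -626605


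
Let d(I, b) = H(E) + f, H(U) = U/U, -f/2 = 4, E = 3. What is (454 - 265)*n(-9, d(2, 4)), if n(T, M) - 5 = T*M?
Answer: 12852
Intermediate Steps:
f = -8 (f = -2*4 = -8)
H(U) = 1
d(I, b) = -7 (d(I, b) = 1 - 8 = -7)
n(T, M) = 5 + M*T (n(T, M) = 5 + T*M = 5 + M*T)
(454 - 265)*n(-9, d(2, 4)) = (454 - 265)*(5 - 7*(-9)) = 189*(5 + 63) = 189*68 = 12852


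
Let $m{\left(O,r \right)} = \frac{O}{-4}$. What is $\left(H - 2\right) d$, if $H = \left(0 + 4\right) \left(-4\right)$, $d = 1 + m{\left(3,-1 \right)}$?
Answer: $- \frac{9}{2} \approx -4.5$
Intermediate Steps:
$m{\left(O,r \right)} = - \frac{O}{4}$ ($m{\left(O,r \right)} = O \left(- \frac{1}{4}\right) = - \frac{O}{4}$)
$d = \frac{1}{4}$ ($d = 1 - \frac{3}{4} = \frac{1}{4} \approx 0.25$)
$H = -16$ ($H = 4 \left(-4\right) = -16$)
$\left(H - 2\right) d = \left(-16 - 2\right) \frac{1}{4} = \left(-18\right) \frac{1}{4} = - \frac{9}{2}$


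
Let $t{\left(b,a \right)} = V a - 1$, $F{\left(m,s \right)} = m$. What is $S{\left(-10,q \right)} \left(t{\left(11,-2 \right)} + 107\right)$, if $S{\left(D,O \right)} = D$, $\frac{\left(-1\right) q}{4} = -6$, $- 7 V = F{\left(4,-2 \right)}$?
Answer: $- \frac{7500}{7} \approx -1071.4$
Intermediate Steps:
$V = - \frac{4}{7}$ ($V = \left(- \frac{1}{7}\right) 4 = - \frac{4}{7} \approx -0.57143$)
$q = 24$ ($q = \left(-4\right) \left(-6\right) = 24$)
$t{\left(b,a \right)} = -1 - \frac{4 a}{7}$ ($t{\left(b,a \right)} = - \frac{4 a}{7} - 1 = -1 - \frac{4 a}{7}$)
$S{\left(-10,q \right)} \left(t{\left(11,-2 \right)} + 107\right) = - 10 \left(\left(-1 - - \frac{8}{7}\right) + 107\right) = - 10 \left(\left(-1 + \frac{8}{7}\right) + 107\right) = - 10 \left(\frac{1}{7} + 107\right) = \left(-10\right) \frac{750}{7} = - \frac{7500}{7}$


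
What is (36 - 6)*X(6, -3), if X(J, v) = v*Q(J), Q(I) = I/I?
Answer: -90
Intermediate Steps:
Q(I) = 1
X(J, v) = v (X(J, v) = v*1 = v)
(36 - 6)*X(6, -3) = (36 - 6)*(-3) = 30*(-3) = -90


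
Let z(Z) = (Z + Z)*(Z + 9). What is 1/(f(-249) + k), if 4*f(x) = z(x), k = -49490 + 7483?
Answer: -1/12127 ≈ -8.2461e-5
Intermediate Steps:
k = -42007
z(Z) = 2*Z*(9 + Z) (z(Z) = (2*Z)*(9 + Z) = 2*Z*(9 + Z))
f(x) = x*(9 + x)/2 (f(x) = (2*x*(9 + x))/4 = x*(9 + x)/2)
1/(f(-249) + k) = 1/((1/2)*(-249)*(9 - 249) - 42007) = 1/((1/2)*(-249)*(-240) - 42007) = 1/(29880 - 42007) = 1/(-12127) = -1/12127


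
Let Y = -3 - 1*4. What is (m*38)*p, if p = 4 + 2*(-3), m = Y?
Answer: 532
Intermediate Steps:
Y = -7 (Y = -3 - 4 = -7)
m = -7
p = -2 (p = 4 - 6 = -2)
(m*38)*p = -7*38*(-2) = -266*(-2) = 532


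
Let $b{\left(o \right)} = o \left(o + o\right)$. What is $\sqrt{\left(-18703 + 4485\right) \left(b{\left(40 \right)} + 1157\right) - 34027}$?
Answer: $i \sqrt{61981853} \approx 7872.9 i$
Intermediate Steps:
$b{\left(o \right)} = 2 o^{2}$ ($b{\left(o \right)} = o 2 o = 2 o^{2}$)
$\sqrt{\left(-18703 + 4485\right) \left(b{\left(40 \right)} + 1157\right) - 34027} = \sqrt{\left(-18703 + 4485\right) \left(2 \cdot 40^{2} + 1157\right) - 34027} = \sqrt{- 14218 \left(2 \cdot 1600 + 1157\right) - 34027} = \sqrt{- 14218 \left(3200 + 1157\right) - 34027} = \sqrt{\left(-14218\right) 4357 - 34027} = \sqrt{-61947826 - 34027} = \sqrt{-61981853} = i \sqrt{61981853}$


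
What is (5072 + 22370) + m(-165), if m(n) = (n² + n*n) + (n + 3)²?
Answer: 108136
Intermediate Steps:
m(n) = (3 + n)² + 2*n² (m(n) = (n² + n²) + (3 + n)² = 2*n² + (3 + n)² = (3 + n)² + 2*n²)
(5072 + 22370) + m(-165) = (5072 + 22370) + ((3 - 165)² + 2*(-165)²) = 27442 + ((-162)² + 2*27225) = 27442 + (26244 + 54450) = 27442 + 80694 = 108136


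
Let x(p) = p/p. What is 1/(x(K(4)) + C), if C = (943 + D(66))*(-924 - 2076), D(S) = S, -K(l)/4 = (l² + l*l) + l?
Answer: -1/3026999 ≈ -3.3036e-7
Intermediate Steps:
K(l) = -8*l² - 4*l (K(l) = -4*((l² + l*l) + l) = -4*((l² + l²) + l) = -4*(2*l² + l) = -4*(l + 2*l²) = -8*l² - 4*l)
x(p) = 1
C = -3027000 (C = (943 + 66)*(-924 - 2076) = 1009*(-3000) = -3027000)
1/(x(K(4)) + C) = 1/(1 - 3027000) = 1/(-3026999) = -1/3026999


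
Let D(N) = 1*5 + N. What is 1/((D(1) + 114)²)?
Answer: 1/14400 ≈ 6.9444e-5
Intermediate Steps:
D(N) = 5 + N
1/((D(1) + 114)²) = 1/(((5 + 1) + 114)²) = 1/((6 + 114)²) = 1/(120²) = 1/14400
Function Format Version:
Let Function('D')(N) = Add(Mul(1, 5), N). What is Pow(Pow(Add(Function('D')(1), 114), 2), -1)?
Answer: Rational(1, 14400) ≈ 6.9444e-5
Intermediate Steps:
Function('D')(N) = Add(5, N)
Pow(Pow(Add(Function('D')(1), 114), 2), -1) = Pow(Pow(Add(Add(5, 1), 114), 2), -1) = Pow(Pow(Add(6, 114), 2), -1) = Pow(Pow(120, 2), -1) = Pow(14400, -1) = Rational(1, 14400)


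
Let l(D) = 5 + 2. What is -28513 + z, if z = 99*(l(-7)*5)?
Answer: -25048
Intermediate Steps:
l(D) = 7
z = 3465 (z = 99*(7*5) = 99*35 = 3465)
-28513 + z = -28513 + 3465 = -25048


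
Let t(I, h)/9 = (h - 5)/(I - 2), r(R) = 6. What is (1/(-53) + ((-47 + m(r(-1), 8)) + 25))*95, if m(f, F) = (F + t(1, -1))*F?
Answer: 2386495/53 ≈ 45028.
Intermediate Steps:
t(I, h) = 9*(-5 + h)/(-2 + I) (t(I, h) = 9*((h - 5)/(I - 2)) = 9*((-5 + h)/(-2 + I)) = 9*(-5 + h)/(-2 + I))
m(f, F) = F*(54 + F) (m(f, F) = (F + 9*(-5 - 1)/(-2 + 1))*F = (F + 9*(-6)/(-1))*F = (F + 9*(-1)*(-6))*F = (F + 54)*F = (54 + F)*F = F*(54 + F))
(1/(-53) + ((-47 + m(r(-1), 8)) + 25))*95 = (1/(-53) + ((-47 + 8*(54 + 8)) + 25))*95 = (-1/53 + ((-47 + 8*62) + 25))*95 = (-1/53 + ((-47 + 496) + 25))*95 = (-1/53 + (449 + 25))*95 = (-1/53 + 474)*95 = (25121/53)*95 = 2386495/53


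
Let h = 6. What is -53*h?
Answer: -318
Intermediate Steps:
-53*h = -53*6 = -318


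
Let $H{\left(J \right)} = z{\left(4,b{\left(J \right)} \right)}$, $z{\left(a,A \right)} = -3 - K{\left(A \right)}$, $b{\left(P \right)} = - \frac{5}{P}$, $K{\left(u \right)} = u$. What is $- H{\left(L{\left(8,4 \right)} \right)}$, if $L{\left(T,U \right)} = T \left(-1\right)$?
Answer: $\frac{29}{8} \approx 3.625$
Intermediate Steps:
$z{\left(a,A \right)} = -3 - A$
$L{\left(T,U \right)} = - T$
$H{\left(J \right)} = -3 + \frac{5}{J}$ ($H{\left(J \right)} = -3 - - \frac{5}{J} = -3 + \frac{5}{J}$)
$- H{\left(L{\left(8,4 \right)} \right)} = - (-3 + \frac{5}{\left(-1\right) 8}) = - (-3 + \frac{5}{-8}) = - (-3 + 5 \left(- \frac{1}{8}\right)) = - (-3 - \frac{5}{8}) = \left(-1\right) \left(- \frac{29}{8}\right) = \frac{29}{8}$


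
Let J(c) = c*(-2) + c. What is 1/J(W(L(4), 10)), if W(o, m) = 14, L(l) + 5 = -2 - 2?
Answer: -1/14 ≈ -0.071429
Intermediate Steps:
L(l) = -9 (L(l) = -5 + (-2 - 2) = -5 - 4 = -9)
J(c) = -c (J(c) = -2*c + c = -c)
1/J(W(L(4), 10)) = 1/(-1*14) = 1/(-14) = -1/14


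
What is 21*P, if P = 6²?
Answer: 756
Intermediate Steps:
P = 36
21*P = 21*36 = 756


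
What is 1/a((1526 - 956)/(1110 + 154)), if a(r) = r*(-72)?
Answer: -79/2565 ≈ -0.030799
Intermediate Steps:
a(r) = -72*r
1/a((1526 - 956)/(1110 + 154)) = 1/(-72*(1526 - 956)/(1110 + 154)) = 1/(-41040/1264) = 1/(-72*285/632) = 1/(-2565/79) = -79/2565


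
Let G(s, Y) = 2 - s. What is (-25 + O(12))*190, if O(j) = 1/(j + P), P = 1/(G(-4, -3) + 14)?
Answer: -1140950/241 ≈ -4734.2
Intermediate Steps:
P = 1/20 (P = 1/((2 - 1*(-4)) + 14) = 1/((2 + 4) + 14) = 1/(6 + 14) = 1/20 ≈ 0.050000)
O(j) = 1/(1/20 + j) (O(j) = 1/(j + 1/20) = 1/(1/20 + j))
(-25 + O(12))*190 = (-25 + 20/(1 + 20*12))*190 = (-25 + 20/(1 + 240))*190 = (-25 + 20/241)*190 = -6005/241*190 = -1140950/241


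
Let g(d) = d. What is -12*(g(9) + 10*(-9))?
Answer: 972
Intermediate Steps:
-12*(g(9) + 10*(-9)) = -12*(9 + 10*(-9)) = -12*(9 - 90) = -12*(-81) = 972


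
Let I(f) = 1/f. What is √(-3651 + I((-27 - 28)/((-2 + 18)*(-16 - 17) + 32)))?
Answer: I*√11016995/55 ≈ 60.349*I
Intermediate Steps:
√(-3651 + I((-27 - 28)/((-2 + 18)*(-16 - 17) + 32))) = √(-3651 + 1/((-27 - 28)/((-2 + 18)*(-16 - 17) + 32))) = √(-3651 + 1/(-55/(16*(-33) + 32))) = √(-3651 + 1/(-55/(-528 + 32))) = √(-3651 + 1/(-55/(-496))) = √(-3651 + 1/(-55*(-1/496))) = √(-3651 + 1/(55/496)) = √(-3651 + 496/55) = √(-200309/55) = I*√11016995/55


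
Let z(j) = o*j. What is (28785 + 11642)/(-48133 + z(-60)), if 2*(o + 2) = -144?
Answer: -40427/43693 ≈ -0.92525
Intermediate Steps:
o = -74 (o = -2 + (½)*(-144) = -2 - 72 = -74)
z(j) = -74*j
(28785 + 11642)/(-48133 + z(-60)) = (28785 + 11642)/(-48133 - 74*(-60)) = 40427/(-48133 + 4440) = 40427/(-43693) = 40427*(-1/43693) = -40427/43693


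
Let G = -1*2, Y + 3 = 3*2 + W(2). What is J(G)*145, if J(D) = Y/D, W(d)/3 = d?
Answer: -1305/2 ≈ -652.50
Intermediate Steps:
W(d) = 3*d
Y = 9 (Y = -3 + (3*2 + 3*2) = -3 + (6 + 6) = -3 + 12 = 9)
G = -2
J(D) = 9/D
J(G)*145 = (9/(-2))*145 = (9*(-1/2))*145 = -9/2*145 = -1305/2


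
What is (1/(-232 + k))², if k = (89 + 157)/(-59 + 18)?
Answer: 1/56644 ≈ 1.7654e-5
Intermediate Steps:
k = -6 (k = 246/(-41) = 246*(-1/41) = -6)
(1/(-232 + k))² = (1/(-232 - 6))² = (1/(-238))² = (-1/238)² = 1/56644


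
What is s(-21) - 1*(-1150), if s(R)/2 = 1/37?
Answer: 42552/37 ≈ 1150.1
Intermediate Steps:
s(R) = 2/37
s(-21) - 1*(-1150) = 2/37 - 1*(-1150) = 2/37 + 1150 = 42552/37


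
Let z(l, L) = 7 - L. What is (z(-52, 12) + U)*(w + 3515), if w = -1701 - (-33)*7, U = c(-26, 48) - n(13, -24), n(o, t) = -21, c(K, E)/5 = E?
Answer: 523520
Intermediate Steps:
c(K, E) = 5*E
U = 261 (U = 5*48 - 1*(-21) = 240 + 21 = 261)
w = -1470 (w = -1701 - 1*(-231) = -1701 + 231 = -1470)
(z(-52, 12) + U)*(w + 3515) = ((7 - 1*12) + 261)*(-1470 + 3515) = ((7 - 12) + 261)*2045 = (-5 + 261)*2045 = 256*2045 = 523520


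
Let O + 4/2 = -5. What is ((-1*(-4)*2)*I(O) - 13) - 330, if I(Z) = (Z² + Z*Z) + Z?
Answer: 385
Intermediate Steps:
O = -7 (O = -2 - 5 = -7)
I(Z) = Z + 2*Z² (I(Z) = (Z² + Z²) + Z = 2*Z² + Z = Z + 2*Z²)
((-1*(-4)*2)*I(O) - 13) - 330 = ((-1*(-4)*2)*(-7*(1 + 2*(-7))) - 13) - 330 = ((4*2)*(-7*(1 - 14)) - 13) - 330 = (8*(-7*(-13)) - 13) - 330 = (8*91 - 13) - 330 = (728 - 13) - 330 = 715 - 330 = 385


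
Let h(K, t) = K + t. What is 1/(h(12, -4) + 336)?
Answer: 1/344 ≈ 0.0029070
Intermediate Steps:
1/(h(12, -4) + 336) = 1/((12 - 4) + 336) = 1/(8 + 336) = 1/344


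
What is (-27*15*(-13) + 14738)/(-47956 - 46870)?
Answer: -20003/94826 ≈ -0.21094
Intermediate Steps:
(-27*15*(-13) + 14738)/(-47956 - 46870) = (-405*(-13) + 14738)/(-94826) = (5265 + 14738)*(-1/94826) = 20003*(-1/94826) = -20003/94826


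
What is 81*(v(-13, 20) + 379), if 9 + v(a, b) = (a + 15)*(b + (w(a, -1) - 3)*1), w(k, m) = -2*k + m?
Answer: 36774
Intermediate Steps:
w(k, m) = m - 2*k
v(a, b) = -9 + (15 + a)*(-4 + b - 2*a) (v(a, b) = -9 + (a + 15)*(b + ((-1 - 2*a) - 3)*1) = -9 + (15 + a)*(b + (-4 - 2*a)*1) = -9 + (15 + a)*(b + (-4 - 2*a)) = -9 + (15 + a)*(-4 + b - 2*a))
81*(v(-13, 20) + 379) = 81*((-69 - 34*(-13) - 2*(-13)² + 15*20 - 13*20) + 379) = 81*((-69 + 442 - 2*169 + 300 - 260) + 379) = 81*((-69 + 442 - 338 + 300 - 260) + 379) = 81*(75 + 379) = 81*454 = 36774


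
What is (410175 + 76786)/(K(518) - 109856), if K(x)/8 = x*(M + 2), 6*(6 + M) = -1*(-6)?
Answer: -486961/122288 ≈ -3.9821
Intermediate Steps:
M = -5 (M = -6 + (-1*(-6))/6 = -6 + (1/6)*6 = -6 + 1 = -5)
K(x) = -24*x (K(x) = 8*(x*(-5 + 2)) = 8*(x*(-3)) = 8*(-3*x) = -24*x)
(410175 + 76786)/(K(518) - 109856) = (410175 + 76786)/(-24*518 - 109856) = 486961/(-12432 - 109856) = 486961/(-122288) = 486961*(-1/122288) = -486961/122288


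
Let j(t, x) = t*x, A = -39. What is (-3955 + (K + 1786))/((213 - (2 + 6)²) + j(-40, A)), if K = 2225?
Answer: 56/1709 ≈ 0.032768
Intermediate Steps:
(-3955 + (K + 1786))/((213 - (2 + 6)²) + j(-40, A)) = (-3955 + (2225 + 1786))/((213 - (2 + 6)²) - 40*(-39)) = (-3955 + 4011)/((213 - 1*8²) + 1560) = 56/((213 - 1*64) + 1560) = 56/((213 - 64) + 1560) = 56/(149 + 1560) = 56/1709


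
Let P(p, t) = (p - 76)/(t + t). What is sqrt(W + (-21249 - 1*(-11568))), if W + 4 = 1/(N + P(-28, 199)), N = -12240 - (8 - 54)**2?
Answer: 3*I*sqrt(2800721508961)/51016 ≈ 98.412*I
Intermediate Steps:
P(p, t) = (-76 + p)/(2*t) (P(p, t) = (-76 + p)/((2*t)) = (-76 + p)*(1/(2*t)) = (-76 + p)/(2*t))
N = -14356 (N = -12240 - 1*(-46)**2 = -12240 - 1*2116 = -12240 - 2116 = -14356)
W = -11427783/2856896 (W = -4 + 1/(-14356 + (1/2)*(-76 - 28)/199) = -4 + 1/(-14356 + (1/2)*(1/199)*(-104)) = -4 + 1/(-14356 - 52/199) = -4 + 1/(-2856896/199) = -4 - 199/2856896 = -11427783/2856896 ≈ -4.0001)
sqrt(W + (-21249 - 1*(-11568))) = sqrt(-11427783/2856896 + (-21249 - 1*(-11568))) = sqrt(-11427783/2856896 + (-21249 + 11568)) = sqrt(-11427783/2856896 - 9681) = sqrt(-27669037959/2856896) = 3*I*sqrt(2800721508961)/51016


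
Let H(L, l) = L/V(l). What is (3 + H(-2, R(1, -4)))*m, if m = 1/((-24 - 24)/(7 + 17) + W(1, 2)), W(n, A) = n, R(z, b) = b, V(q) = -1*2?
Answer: -4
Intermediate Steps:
V(q) = -2
H(L, l) = -L/2 (H(L, l) = L/(-2) = L*(-½) = -L/2)
m = -1 (m = 1/((-24 - 24)/(7 + 17) + 1) = 1/(-48/24 + 1) = 1/(-48*1/24 + 1) = 1/(-2 + 1) = 1/(-1) = -1)
(3 + H(-2, R(1, -4)))*m = (3 - ½*(-2))*(-1) = (3 + 1)*(-1) = 4*(-1) = -4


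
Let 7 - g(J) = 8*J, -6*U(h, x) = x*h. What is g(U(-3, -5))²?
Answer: 729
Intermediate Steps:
U(h, x) = -h*x/6 (U(h, x) = -x*h/6 = -h*x/6)
g(J) = 7 - 8*J
g(U(-3, -5))² = (7 - (-4)*(-3)*(-5)/3)² = (7 - 8*(-5/2))² = (7 + 20)² = 27² = 729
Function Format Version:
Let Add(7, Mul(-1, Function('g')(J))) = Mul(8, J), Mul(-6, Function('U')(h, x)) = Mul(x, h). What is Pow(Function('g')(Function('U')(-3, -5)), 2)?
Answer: 729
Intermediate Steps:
Function('U')(h, x) = Mul(Rational(-1, 6), h, x) (Function('U')(h, x) = Mul(Rational(-1, 6), Mul(x, h)) = Mul(Rational(-1, 6), Mul(h, x)) = Mul(Rational(-1, 6), h, x))
Function('g')(J) = Add(7, Mul(-8, J)) (Function('g')(J) = Add(7, Mul(-1, Mul(8, J))) = Add(7, Mul(-8, J)))
Pow(Function('g')(Function('U')(-3, -5)), 2) = Pow(Add(7, Mul(-8, Mul(Rational(-1, 6), -3, -5))), 2) = Pow(Add(7, Mul(-8, Rational(-5, 2))), 2) = Pow(Add(7, 20), 2) = Pow(27, 2) = 729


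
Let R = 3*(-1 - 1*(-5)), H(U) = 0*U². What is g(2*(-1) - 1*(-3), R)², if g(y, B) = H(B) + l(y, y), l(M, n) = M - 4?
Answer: 9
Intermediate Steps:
l(M, n) = -4 + M
H(U) = 0
R = 12 (R = 3*(-1 + 5) = 3*4 = 12)
g(y, B) = -4 + y (g(y, B) = 0 + (-4 + y) = -4 + y)
g(2*(-1) - 1*(-3), R)² = (-4 + (2*(-1) - 1*(-3)))² = (-4 + (-2 + 3))² = (-4 + 1)² = (-3)² = 9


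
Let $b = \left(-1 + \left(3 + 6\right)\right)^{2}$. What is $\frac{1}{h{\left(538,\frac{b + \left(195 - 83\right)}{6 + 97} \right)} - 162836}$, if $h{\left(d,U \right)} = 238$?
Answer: $- \frac{1}{162598} \approx -6.1501 \cdot 10^{-6}$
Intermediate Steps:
$b = 64$ ($b = \left(-1 + 9\right)^{2} = 8^{2} = 64$)
$\frac{1}{h{\left(538,\frac{b + \left(195 - 83\right)}{6 + 97} \right)} - 162836} = \frac{1}{238 - 162836} = \frac{1}{-162598} = - \frac{1}{162598}$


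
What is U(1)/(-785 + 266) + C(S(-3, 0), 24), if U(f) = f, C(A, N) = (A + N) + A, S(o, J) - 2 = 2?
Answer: 16607/519 ≈ 31.998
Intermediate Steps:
S(o, J) = 4 (S(o, J) = 2 + 2 = 4)
C(A, N) = N + 2*A
U(1)/(-785 + 266) + C(S(-3, 0), 24) = 1/(-785 + 266) + (24 + 2*4) = 1/(-519) + (24 + 8) = 1*(-1/519) + 32 = -1/519 + 32 = 16607/519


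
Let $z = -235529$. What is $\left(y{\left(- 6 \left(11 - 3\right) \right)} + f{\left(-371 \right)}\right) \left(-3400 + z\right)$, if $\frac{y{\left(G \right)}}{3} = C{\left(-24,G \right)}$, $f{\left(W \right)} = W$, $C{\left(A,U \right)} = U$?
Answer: $123048435$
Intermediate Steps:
$y{\left(G \right)} = 3 G$
$\left(y{\left(- 6 \left(11 - 3\right) \right)} + f{\left(-371 \right)}\right) \left(-3400 + z\right) = \left(3 \left(- 6 \left(11 - 3\right)\right) - 371\right) \left(-3400 - 235529\right) = \left(3 \left(\left(-6\right) 8\right) - 371\right) \left(-238929\right) = \left(3 \left(-48\right) - 371\right) \left(-238929\right) = \left(-144 - 371\right) \left(-238929\right) = \left(-515\right) \left(-238929\right) = 123048435$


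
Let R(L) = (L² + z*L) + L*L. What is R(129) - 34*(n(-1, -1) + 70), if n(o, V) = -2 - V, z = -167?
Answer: 9393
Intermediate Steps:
R(L) = -167*L + 2*L² (R(L) = (L² - 167*L) + L*L = (L² - 167*L) + L² = -167*L + 2*L²)
R(129) - 34*(n(-1, -1) + 70) = 129*(-167 + 2*129) - 34*((-2 - 1*(-1)) + 70) = 129*(-167 + 258) - 34*((-2 + 1) + 70) = 129*91 - 34*(-1 + 70) = 11739 - 34*69 = 11739 - 2346 = 9393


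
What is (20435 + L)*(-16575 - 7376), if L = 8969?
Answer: -704255204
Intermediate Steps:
(20435 + L)*(-16575 - 7376) = (20435 + 8969)*(-16575 - 7376) = 29404*(-23951) = -704255204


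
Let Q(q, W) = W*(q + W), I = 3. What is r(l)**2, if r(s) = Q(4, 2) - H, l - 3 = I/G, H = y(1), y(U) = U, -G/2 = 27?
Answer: 121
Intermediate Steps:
G = -54 (G = -2*27 = -54)
Q(q, W) = W*(W + q)
H = 1
l = 53/18 (l = 3 + 3/(-54) = 3 + 3*(-1/54) = 3 - 1/18 = 53/18 ≈ 2.9444)
r(s) = 11 (r(s) = 2*(2 + 4) - 1*1 = 2*6 - 1 = 12 - 1 = 11)
r(l)**2 = 11**2 = 121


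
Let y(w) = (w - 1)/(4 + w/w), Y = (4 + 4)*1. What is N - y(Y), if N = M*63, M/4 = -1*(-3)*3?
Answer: 11333/5 ≈ 2266.6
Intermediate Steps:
Y = 8 (Y = 8*1 = 8)
y(w) = -1/5 + w/5 (y(w) = (-1 + w)/(4 + 1) = (-1 + w)/5 = (-1 + w)*(1/5) = -1/5 + w/5)
M = 36 (M = 4*(-1*(-3)*3) = 4*(3*3) = 4*9 = 36)
N = 2268 (N = 36*63 = 2268)
N - y(Y) = 2268 - (-1/5 + (1/5)*8) = 2268 - (-1/5 + 8/5) = 2268 - 1*7/5 = 2268 - 7/5 = 11333/5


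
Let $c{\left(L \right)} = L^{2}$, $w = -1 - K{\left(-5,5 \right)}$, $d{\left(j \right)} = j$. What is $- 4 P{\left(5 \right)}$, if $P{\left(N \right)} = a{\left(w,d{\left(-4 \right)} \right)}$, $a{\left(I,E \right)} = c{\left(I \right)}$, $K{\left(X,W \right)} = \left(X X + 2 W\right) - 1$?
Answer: $-4900$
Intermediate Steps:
$K{\left(X,W \right)} = -1 + X^{2} + 2 W$ ($K{\left(X,W \right)} = \left(X^{2} + 2 W\right) - 1 = -1 + X^{2} + 2 W$)
$w = -35$ ($w = -1 - \left(-1 + \left(-5\right)^{2} + 2 \cdot 5\right) = -1 - \left(-1 + 25 + 10\right) = -1 - 34 = -35$)
$a{\left(I,E \right)} = I^{2}$
$P{\left(N \right)} = 1225$ ($P{\left(N \right)} = \left(-35\right)^{2} = 1225$)
$- 4 P{\left(5 \right)} = \left(-4\right) 1225 = -4900$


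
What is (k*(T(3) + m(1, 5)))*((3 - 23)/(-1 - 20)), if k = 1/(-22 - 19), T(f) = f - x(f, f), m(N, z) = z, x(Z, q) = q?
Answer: -100/861 ≈ -0.11614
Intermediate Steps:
T(f) = 0 (T(f) = f - f = 0)
k = -1/41 (k = 1/(-41) = -1/41 ≈ -0.024390)
(k*(T(3) + m(1, 5)))*((3 - 23)/(-1 - 20)) = (-(0 + 5)/41)*((3 - 23)/(-1 - 20)) = (-1/41*5)*(-20/(-21)) = -(-100)*(-1)/(41*21) = -5/41*20/21 = -100/861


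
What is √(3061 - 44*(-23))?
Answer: √4073 ≈ 63.820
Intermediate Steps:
√(3061 - 44*(-23)) = √(3061 + 1012) = √4073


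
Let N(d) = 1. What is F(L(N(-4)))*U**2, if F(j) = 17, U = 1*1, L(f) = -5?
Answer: 17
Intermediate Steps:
U = 1
F(L(N(-4)))*U**2 = 17*1**2 = 17*1 = 17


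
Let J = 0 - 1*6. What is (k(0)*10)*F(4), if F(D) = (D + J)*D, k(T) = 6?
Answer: -480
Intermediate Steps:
J = -6 (J = 0 - 6 = -6)
F(D) = D*(-6 + D) (F(D) = (D - 6)*D = (-6 + D)*D = D*(-6 + D))
(k(0)*10)*F(4) = (6*10)*(4*(-6 + 4)) = 60*(4*(-2)) = 60*(-8) = -480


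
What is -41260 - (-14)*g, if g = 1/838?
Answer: -17287933/419 ≈ -41260.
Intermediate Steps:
g = 1/838 ≈ 0.0011933
-41260 - (-14)*g = -41260 - (-14)/838 = -41260 - 1*(-7/419) = -41260 + 7/419 = -17287933/419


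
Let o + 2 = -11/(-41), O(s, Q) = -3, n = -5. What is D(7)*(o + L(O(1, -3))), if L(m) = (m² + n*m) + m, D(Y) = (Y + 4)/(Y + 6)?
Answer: 8690/533 ≈ 16.304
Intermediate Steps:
D(Y) = (4 + Y)/(6 + Y)
L(m) = m² - 4*m (L(m) = (m² - 5*m) + m = m² - 4*m)
o = -71/41 (o = -2 - 11/(-41) = -2 - 11*(-1/41) = -2 + 11/41 = -71/41 ≈ -1.7317)
D(7)*(o + L(O(1, -3))) = ((4 + 7)/(6 + 7))*(-71/41 - 3*(-4 - 3)) = (11/13)*(-71/41 - 3*(-7)) = ((1/13)*11)*(-71/41 + 21) = (11/13)*(790/41) = 8690/533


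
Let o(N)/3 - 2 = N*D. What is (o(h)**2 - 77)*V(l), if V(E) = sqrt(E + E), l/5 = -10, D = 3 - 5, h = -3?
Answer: 4990*I ≈ 4990.0*I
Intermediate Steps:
D = -2
l = -50 (l = 5*(-10) = -50)
o(N) = 6 - 6*N (o(N) = 6 + 3*(N*(-2)) = 6 + 3*(-2*N) = 6 - 6*N)
V(E) = sqrt(2)*sqrt(E) (V(E) = sqrt(2*E) = sqrt(2)*sqrt(E))
(o(h)**2 - 77)*V(l) = ((6 - 6*(-3))**2 - 77)*(sqrt(2)*sqrt(-50)) = ((6 + 18)**2 - 77)*(sqrt(2)*(5*I*sqrt(2))) = (24**2 - 77)*(10*I) = (576 - 77)*(10*I) = 499*(10*I) = 4990*I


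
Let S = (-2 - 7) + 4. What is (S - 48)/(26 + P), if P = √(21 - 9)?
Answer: -689/332 + 53*√3/332 ≈ -1.7988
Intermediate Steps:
S = -5 (S = -9 + 4 = -5)
P = 2*√3 (P = √12 = 2*√3 ≈ 3.4641)
(S - 48)/(26 + P) = (-5 - 48)/(26 + 2*√3) = -53/(26 + 2*√3)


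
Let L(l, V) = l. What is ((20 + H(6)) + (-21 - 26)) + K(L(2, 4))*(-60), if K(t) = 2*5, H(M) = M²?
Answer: -591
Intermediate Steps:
K(t) = 10
((20 + H(6)) + (-21 - 26)) + K(L(2, 4))*(-60) = ((20 + 6²) + (-21 - 26)) + 10*(-60) = ((20 + 36) - 47) - 600 = (56 - 47) - 600 = 9 - 600 = -591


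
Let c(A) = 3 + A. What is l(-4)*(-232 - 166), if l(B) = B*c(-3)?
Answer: 0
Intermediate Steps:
l(B) = 0 (l(B) = B*(3 - 3) = B*0 = 0)
l(-4)*(-232 - 166) = 0*(-232 - 166) = 0*(-398) = 0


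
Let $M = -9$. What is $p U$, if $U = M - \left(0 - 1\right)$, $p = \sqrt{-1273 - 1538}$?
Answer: $- 8 i \sqrt{2811} \approx - 424.15 i$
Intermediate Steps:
$p = i \sqrt{2811}$ ($p = \sqrt{-2811} = i \sqrt{2811} \approx 53.019 i$)
$U = -8$ ($U = -9 - \left(0 - 1\right) = -9 - -1 = -9 + 1 = -8$)
$p U = i \sqrt{2811} \left(-8\right) = - 8 i \sqrt{2811}$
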